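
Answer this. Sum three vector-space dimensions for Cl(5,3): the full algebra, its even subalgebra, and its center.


n = 5 + 3 = 8
Total dim = 2^8 = 256
Even subalgebra dim = 2^7 = 128
n is even, so center dim = 1
Sum = 256 + 128 + 1 = 385


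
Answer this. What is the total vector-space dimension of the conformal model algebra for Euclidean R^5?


The conformal model of R^5 uses Cl(6,1): the 5 Euclidean generators plus two extra orthogonal generators e+ (e+^2 = +1) and e- (e-^2 = -1), from which the null vectors e0, einf are built.
Number of generators m = 5 + 2 = 7.
dim Cl(p,q) = 2^m = 2^7 = 128


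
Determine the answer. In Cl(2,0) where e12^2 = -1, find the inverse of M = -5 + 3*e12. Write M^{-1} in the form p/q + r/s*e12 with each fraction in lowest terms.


M = -5 + 3*e12, where e12^2 = -1.
Since M commutes with its reverse ~M = a - b*e12, M * ~M = a^2 - b^2*e12^2 = a^2 + b^2.
So M^{-1} = ~M / (a^2 + b^2) = (a - b*e12)/(a^2 + b^2).
a^2 + b^2 = 25 + 9 = 34
Scalar part = -5/34 = -5/34
Bivector coeff = -3/34 = -3/34
M^{-1} = -5/34 - 3/34*e12


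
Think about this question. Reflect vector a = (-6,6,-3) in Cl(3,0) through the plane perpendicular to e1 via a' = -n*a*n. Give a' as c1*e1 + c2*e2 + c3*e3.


Reflection formula: a' = -n*a*n, with n = e1 (unit vector, n^2 = 1).
For reflection through hyperplane perp to e1:
The component along e1 flips sign, others stay.
a = (-6, 6, -3)
a' = (6, 6, -3)
a' = 6*e1 + 6*e2 - 3*e3


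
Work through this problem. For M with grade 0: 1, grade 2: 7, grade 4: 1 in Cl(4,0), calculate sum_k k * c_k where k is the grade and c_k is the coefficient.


Grade-weighted sum = sum of grade_k * coefficient_k
0*1 = 0
2*7 = 14
4*1 = 4
Total = 0 + 14 + 4 = 18


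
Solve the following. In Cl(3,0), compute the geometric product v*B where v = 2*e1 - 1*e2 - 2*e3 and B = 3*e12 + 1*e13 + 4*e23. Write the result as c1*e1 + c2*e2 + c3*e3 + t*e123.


vB has grade-1 (vector) and grade-3 (trivector) parts: vB = (v _| B) + (v ^ B).
Vector part <vB>_1:
  e1: -v2*b12 - v3*b13 = -(-1)*(3) - (-2)*(1) = 5
  e2: v1*b12 - v3*b23 = (2)*(3) - (-2)*(4) = 14
  e3: v1*b13 + v2*b23 = (2)*(1) + (-1)*(4) = -2
Trivector part <vB>_3:
  e123: v1*b23 - v2*b13 + v3*b12 = (2)*(4) - (-1)*(1) + (-2)*(3) = 3
vB = 5*e1 + 14*e2 - 2*e3 + 3*e123


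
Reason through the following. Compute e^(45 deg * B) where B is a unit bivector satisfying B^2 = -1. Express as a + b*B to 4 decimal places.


For a unit bivector B with B^2 = -1, the exponential series gives
e^(theta*B) = cos(theta) + sin(theta)*B (the GA analogue of Euler's formula).
theta = 45 degrees = 0.785398 rad
cos(45 deg) = 0.7071
sin(45 deg) = 0.7071
exp(theta*B) = 0.7071 + 0.7071*B


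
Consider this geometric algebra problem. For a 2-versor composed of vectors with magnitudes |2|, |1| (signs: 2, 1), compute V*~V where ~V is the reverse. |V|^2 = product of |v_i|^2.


Each vector v_i has |v_i|^2 = s_i^2
Squared scales: 2^2 = 4, 1^2 = 1
|V|^2 = 4 * 1
= 4


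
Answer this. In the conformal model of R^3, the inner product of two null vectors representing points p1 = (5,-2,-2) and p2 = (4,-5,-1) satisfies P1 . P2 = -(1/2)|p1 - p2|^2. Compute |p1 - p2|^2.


p1 - p2 = (1, 3, -1)
|p1 - p2|^2 = 1^2 + 3^2 + (-1)^2
= 1 + 9 + 1
= 11


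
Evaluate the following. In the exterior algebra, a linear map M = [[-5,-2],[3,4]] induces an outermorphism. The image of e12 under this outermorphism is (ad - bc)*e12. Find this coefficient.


The outermorphism of a linear map f sends e1^e2 to f(e1)^f(e2).
f(e1) = -5*e1 + 3*e2
f(e2) = -2*e1 + 4*e2
f(e1) ^ f(e2) = (-5*e1 + 3*e2) ^ (-2*e1 + 4*e2)
= (-5)*4*e12 + 3*(-2)*e21
= (-20 - (-6))*e12
= -14*e12
Coefficient = -14


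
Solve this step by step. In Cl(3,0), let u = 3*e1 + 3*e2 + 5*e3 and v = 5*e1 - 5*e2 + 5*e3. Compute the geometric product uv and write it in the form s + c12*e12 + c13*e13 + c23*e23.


In Cl(3,0): e_i^2 = 1, e_ie_j = -e_je_i for i != j.
Scalar part = u . v = 3*5 + 3*(-5) + 5*5
= 15 + (-15) + 25 = 25
e12 coeff = 3*(-5) - 3*5 = -15 - 15 = -30
e13 coeff = 3*5 - 5*5 = 15 - 25 = -10
e23 coeff = 3*5 - 5*(-5) = 15 - (-25) = 40
uv = 25 - 30*e12 - 10*e13 + 40*e23


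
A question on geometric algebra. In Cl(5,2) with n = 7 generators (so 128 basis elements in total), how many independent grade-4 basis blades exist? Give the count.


Number of grade-k basis blades in Cl(p,q) with n = p + q is C(n, k).
n = 5 + 2 = 7
C(7, 4) = 7! / (4! * 3!)
= 5040 / (24 * 6)
= 35


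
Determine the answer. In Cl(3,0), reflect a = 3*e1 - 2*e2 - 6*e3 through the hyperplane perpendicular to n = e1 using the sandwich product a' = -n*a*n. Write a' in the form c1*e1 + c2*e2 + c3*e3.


Reflection formula: a' = -n*a*n, with n = e1 (unit vector, n^2 = 1).
For reflection through hyperplane perp to e1:
The component along e1 flips sign, others stay.
a = (3, -2, -6)
a' = (-3, -2, -6)
a' = -3*e1 - 2*e2 - 6*e3


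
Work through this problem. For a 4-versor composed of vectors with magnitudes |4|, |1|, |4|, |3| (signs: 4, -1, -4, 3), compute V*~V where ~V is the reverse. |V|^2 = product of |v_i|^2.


Each vector v_i has |v_i|^2 = s_i^2
Squared scales: 4^2 = 16, (-1)^2 = 1, (-4)^2 = 16, 3^2 = 9
|V|^2 = 16 * 1 * 16 * 9
= 2304


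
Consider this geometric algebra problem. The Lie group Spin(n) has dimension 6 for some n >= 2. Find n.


dim Spin(n) = dim so(n) = n(n-1)/2.
Solve n(n-1)/2 = 6, i.e. n^2 - n - 12 = 0.
Discriminant = 1 + 8*6 = 49
n = (1 + sqrt(49))/2 = (1 + 7)/2 = 4


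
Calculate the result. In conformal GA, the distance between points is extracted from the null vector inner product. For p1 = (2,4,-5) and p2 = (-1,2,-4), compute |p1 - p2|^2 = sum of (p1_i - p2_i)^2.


p1 - p2 = (3, 2, -1)
|p1 - p2|^2 = 3^2 + 2^2 + (-1)^2
= 9 + 4 + 1
= 14


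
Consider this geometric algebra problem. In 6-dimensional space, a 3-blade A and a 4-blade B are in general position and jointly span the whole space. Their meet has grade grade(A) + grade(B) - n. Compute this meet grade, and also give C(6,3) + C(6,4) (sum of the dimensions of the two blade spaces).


Meet grade = grade(A) + grade(B) - n
= 3 + 4 - 6 = 1
C(6,3) = 20
C(6,4) = 15
dim_A + dim_B = 20 + 15 = 35


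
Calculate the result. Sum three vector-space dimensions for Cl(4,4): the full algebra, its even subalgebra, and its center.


n = 4 + 4 = 8
Total dim = 2^8 = 256
Even subalgebra dim = 2^7 = 128
n is even, so center dim = 1
Sum = 256 + 128 + 1 = 385


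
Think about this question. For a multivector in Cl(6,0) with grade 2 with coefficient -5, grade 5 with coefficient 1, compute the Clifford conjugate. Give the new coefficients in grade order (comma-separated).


Clifford conjugate sign for grade k: (-1)^(k(k+1)/2)
Grade 2: (-1)^(2*3/2) = (-1)^3 = -1, coeff -5 -> 5
Grade 5: (-1)^(5*6/2) = (-1)^15 = -1, coeff 1 -> -1
Conjugated coefficients: 5, -1


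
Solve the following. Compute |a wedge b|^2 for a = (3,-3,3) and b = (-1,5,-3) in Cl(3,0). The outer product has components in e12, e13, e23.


a wedge b = (a1*b2 - a2*b1)*e12 + (a1*b3 - a3*b1)*e13 + (a2*b3 - a3*b2)*e23
e12 coeff: 3*5 - (-3)*(-1) = 15 - 3 = 12
e13 coeff: 3*(-3) - 3*(-1) = -9 - (-3) = -6
e23 coeff: (-3)*(-3) - 3*5 = 9 - 15 = -6
|a wedge b|^2 = 12^2 + (-6)^2 + (-6)^2
= 144 + 36 + 36
= 216


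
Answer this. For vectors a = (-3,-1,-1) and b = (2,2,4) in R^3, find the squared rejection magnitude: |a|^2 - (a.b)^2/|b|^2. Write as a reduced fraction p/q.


|a|^2 = (-3)^2 + (-1)^2 + (-1)^2 = 11
|b|^2 = 2^2 + 2^2 + 4^2 = 24
a . b = (-3)*2 + (-1)*2 + (-1)*4 = -12
(a.b)^2 = (-12)^2 = 144
|rej|^2 = 11 - 144/24
= (264 - 144)/24
= 120/24
In lowest terms: 5/1


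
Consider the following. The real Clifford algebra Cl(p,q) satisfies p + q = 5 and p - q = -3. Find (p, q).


We need p + q = 5 and p - q = -3.
Adding: 2p = 5 + (-3) = 2, so p = 1.
Then q = 5 - 1 = 4.
(p, q) = (1, 4)


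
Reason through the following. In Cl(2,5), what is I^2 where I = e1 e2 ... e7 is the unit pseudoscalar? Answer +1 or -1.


The pseudoscalar I = e1...e_n (product of all n generators) of Cl(p,q) satisfies I^2 = (-1)^(q + n(n-1)/2).
p = 2, q = 5, n = p + q = 7
n(n-1)/2 = 7 * 6 / 2 = 21
Exponent = q + n(n-1)/2 = 5 + 21 = 26
I^2 = (-1)^26 = +1


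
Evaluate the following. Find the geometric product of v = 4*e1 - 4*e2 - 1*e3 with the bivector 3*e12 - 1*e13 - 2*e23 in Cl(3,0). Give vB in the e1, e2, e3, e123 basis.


vB has grade-1 (vector) and grade-3 (trivector) parts: vB = (v _| B) + (v ^ B).
Vector part <vB>_1:
  e1: -v2*b12 - v3*b13 = -(-4)*(3) - (-1)*(-1) = 11
  e2: v1*b12 - v3*b23 = (4)*(3) - (-1)*(-2) = 10
  e3: v1*b13 + v2*b23 = (4)*(-1) + (-4)*(-2) = 4
Trivector part <vB>_3:
  e123: v1*b23 - v2*b13 + v3*b12 = (4)*(-2) - (-4)*(-1) + (-1)*(3) = -15
vB = 11*e1 + 10*e2 + 4*e3 - 15*e123


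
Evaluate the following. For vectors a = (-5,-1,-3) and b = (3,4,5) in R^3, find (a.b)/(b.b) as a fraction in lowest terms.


Projection coefficient = (a . b) / (b . b)
a . b = (-5)*3 + (-1)*4 + (-3)*5
= -15 + (-4) + (-15) = -34
b . b = 3^2 + 4^2 + 5^2
= 9 + 16 + 25 = 50
Coefficient = -34/50
In lowest terms: -17/25


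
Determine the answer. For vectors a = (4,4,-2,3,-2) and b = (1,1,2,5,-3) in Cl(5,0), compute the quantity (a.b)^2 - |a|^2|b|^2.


a . b = 4*1 + 4*1 + (-2)*2 + 3*5 + (-2)*(-3)
= 4 + 4 + (-4) + 15 + 6 = 25
|a|^2 = 4^2 + 4^2 + (-2)^2 + 3^2 + (-2)^2 = 49
|b|^2 = 1^2 + 1^2 + 2^2 + 5^2 + (-3)^2 = 40
(a.b)^2 = 25^2 = 625
|a|^2 * |b|^2 = 49 * 40 = 1960
Result = 625 - 1960 = -1335


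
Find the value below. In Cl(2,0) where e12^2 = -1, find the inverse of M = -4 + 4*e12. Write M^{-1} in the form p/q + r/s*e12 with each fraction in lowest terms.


M = -4 + 4*e12, where e12^2 = -1.
Since M commutes with its reverse ~M = a - b*e12, M * ~M = a^2 - b^2*e12^2 = a^2 + b^2.
So M^{-1} = ~M / (a^2 + b^2) = (a - b*e12)/(a^2 + b^2).
a^2 + b^2 = 16 + 16 = 32
Scalar part = -4/32 = -1/8
Bivector coeff = -4/32 = -1/8
M^{-1} = -1/8 - 1/8*e12


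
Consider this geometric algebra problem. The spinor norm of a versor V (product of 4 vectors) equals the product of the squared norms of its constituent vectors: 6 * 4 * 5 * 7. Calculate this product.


Spinor norm N(V) = |v1|^2 * |v2|^2 * ... * |v4|^2
= 6 * 4 * 5 * 7
Running product: 6, 24, 120, 840
N(V) = 840


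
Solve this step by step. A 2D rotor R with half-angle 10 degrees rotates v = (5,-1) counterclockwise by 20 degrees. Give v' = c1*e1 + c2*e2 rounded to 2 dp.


Rotor R = cos(10deg) - sin(10deg)*e12
Rotation angle theta = 2 * 10 = 20 degrees
v' = R*v*~R rotates v by theta.
cos(20deg) = 0.9397, sin(20deg) = 0.3420
v'_1 = 5*cos(20deg) - (-1)*sin(20deg)
= 5*0.9397 - (-1)*0.3420
= 5.04
v'_2 = 5*sin(20deg) + (-1)*cos(20deg)
= 5*0.3420 + (-1)*0.9397
= 0.77
v' = 5.04*e1 + 0.77*e2


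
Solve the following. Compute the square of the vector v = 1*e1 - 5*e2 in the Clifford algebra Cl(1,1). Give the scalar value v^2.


v^2 = sum of c_i^2 * e_i^2
Positive signature terms (e_i^2 = +1): 1^2 = 1
Negative signature terms (e_j^2 = -1): (-5)^2 = 25
v^2 = 1 - 25 = -24


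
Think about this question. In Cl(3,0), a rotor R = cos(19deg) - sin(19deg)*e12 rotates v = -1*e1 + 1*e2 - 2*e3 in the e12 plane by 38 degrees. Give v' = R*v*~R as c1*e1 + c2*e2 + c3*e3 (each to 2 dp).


Rotor R = cos(19deg) - sin(19deg)*e12
Rotation angle theta = 2 * 19 = 38 degrees in the e12 plane (e1 -> e2).
The component perpendicular to the plane (e3) is invariant: v'_3 = v3 = -2.00
cos(38deg) = 0.7880, sin(38deg) = 0.6157
v'_1 = v1*cos(theta) - v2*sin(theta) = -1*0.7880 - 1*0.6157 = -1.40
v'_2 = v1*sin(theta) + v2*cos(theta) = -1*0.6157 + 1*0.7880 = 0.17
v' = -1.40*e1 + 0.17*e2 - 2.00*e3


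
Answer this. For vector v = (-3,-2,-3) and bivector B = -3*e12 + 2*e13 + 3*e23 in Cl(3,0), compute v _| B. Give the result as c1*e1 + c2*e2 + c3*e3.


Left contraction v _| B = <vB>_1 (grade-1 part of the geometric product vB).
Using e1_|e12 = e2, e2_|e12 = -e1, e1_|e13 = e3, e3_|e13 = -e1, e2_|e23 = e3, e3_|e23 = -e2:
e1 coeff: -v2*b12 - v3*b13 = -(-2)*(-3) - (-3)*(2) = 0
e2 coeff: v1*b12 - v3*b23 = (-3)*(-3) - (-3)*(3) = 18
e3 coeff: v1*b13 + v2*b23 = (-3)*(2) + (-2)*(3) = -12
v _| B = 0*e1 + 18*e2 - 12*e3


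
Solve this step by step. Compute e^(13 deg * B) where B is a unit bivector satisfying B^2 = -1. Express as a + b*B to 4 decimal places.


For a unit bivector B with B^2 = -1, the exponential series gives
e^(theta*B) = cos(theta) + sin(theta)*B (the GA analogue of Euler's formula).
theta = 13 degrees = 0.226893 rad
cos(13 deg) = 0.9744
sin(13 deg) = 0.2250
exp(theta*B) = 0.9744 + 0.2250*B


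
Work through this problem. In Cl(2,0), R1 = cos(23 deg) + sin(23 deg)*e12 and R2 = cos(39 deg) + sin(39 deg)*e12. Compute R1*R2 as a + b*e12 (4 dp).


Same-plane rotors commute and their half-angles add:
R1*R2 = cos(a1 + a2) + sin(a1 + a2)*e12.
a1 + a2 = 23 + 39 = 62 deg
cos(62 deg) = 0.4695
sin(62 deg) = 0.8829
R1*R2 = 0.4695 + 0.8829*e12


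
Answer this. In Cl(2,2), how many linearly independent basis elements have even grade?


Even subalgebra dimension = 2^(n-1)
n = 2 + 2 = 4
2^(4 - 1) = 2^3 = 8
Verification: sum of C(4,k) for even k = 1 + 6 + 1 = 8
Result = 8


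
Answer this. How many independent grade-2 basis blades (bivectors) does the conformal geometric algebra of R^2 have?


The conformal model of R^2 uses Cl(3,1) with m = 2 + 2 = 4 generators.
Number of grade-2 blades = C(m, 2) = C(4, 2)
= 4*3/2 = 6


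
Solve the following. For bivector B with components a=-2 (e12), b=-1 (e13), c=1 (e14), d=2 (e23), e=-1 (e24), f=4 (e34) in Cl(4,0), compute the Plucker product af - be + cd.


Plucker relation: af - be + cd
a*f = (-2)*4 = -8
b*e = (-1)*(-1) = 1
c*d = 1*2 = 2
af - be + cd = -8 - 1 + 2
= -7


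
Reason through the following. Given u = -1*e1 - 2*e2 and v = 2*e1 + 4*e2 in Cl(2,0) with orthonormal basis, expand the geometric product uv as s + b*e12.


Expand: (-1*e1 - 2*e2)(2*e1 + 4*e2)
= (-1)*2*e1e1 + (-1)*4*e1e2 + (-2)*2*e2e1 + (-2)*4*e2e2
Using e1^2 = e2^2 = 1, e2e1 = -e1e2:
Scalar part s = (-1)*2 + (-2)*4 = -2 + (-8) = -10
Bivector part b = (-1)*4 - (-2)*2 = -4 - (-4) = 0
uv = -10 + 0*e12


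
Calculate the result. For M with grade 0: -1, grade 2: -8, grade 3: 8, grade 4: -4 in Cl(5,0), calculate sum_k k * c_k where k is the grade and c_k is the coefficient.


Grade-weighted sum = sum of grade_k * coefficient_k
0*(-1) = 0
2*(-8) = -16
3*8 = 24
4*(-4) = -16
Total = 0 + (-16) + 24 + (-16) = -8


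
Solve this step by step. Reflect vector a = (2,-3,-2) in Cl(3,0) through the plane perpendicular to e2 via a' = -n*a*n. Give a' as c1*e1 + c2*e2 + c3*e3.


Reflection formula: a' = -n*a*n, with n = e2 (unit vector, n^2 = 1).
For reflection through hyperplane perp to e2:
The component along e2 flips sign, others stay.
a = (2, -3, -2)
a' = (2, 3, -2)
a' = 2*e1 + 3*e2 - 2*e3


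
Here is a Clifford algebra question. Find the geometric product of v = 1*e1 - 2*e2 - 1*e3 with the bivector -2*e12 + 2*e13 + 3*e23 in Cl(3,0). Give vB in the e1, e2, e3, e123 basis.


vB has grade-1 (vector) and grade-3 (trivector) parts: vB = (v _| B) + (v ^ B).
Vector part <vB>_1:
  e1: -v2*b12 - v3*b13 = -(-2)*(-2) - (-1)*(2) = -2
  e2: v1*b12 - v3*b23 = (1)*(-2) - (-1)*(3) = 1
  e3: v1*b13 + v2*b23 = (1)*(2) + (-2)*(3) = -4
Trivector part <vB>_3:
  e123: v1*b23 - v2*b13 + v3*b12 = (1)*(3) - (-2)*(2) + (-1)*(-2) = 9
vB = -2*e1 + 1*e2 - 4*e3 + 9*e123


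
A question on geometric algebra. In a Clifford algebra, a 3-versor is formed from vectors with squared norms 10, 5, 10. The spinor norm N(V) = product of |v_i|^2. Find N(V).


Spinor norm N(V) = |v1|^2 * |v2|^2 * ... * |v3|^2
= 10 * 5 * 10
Running product: 10, 50, 500
N(V) = 500


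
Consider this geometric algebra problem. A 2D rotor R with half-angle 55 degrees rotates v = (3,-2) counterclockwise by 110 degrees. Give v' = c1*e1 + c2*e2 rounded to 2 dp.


Rotor R = cos(55deg) - sin(55deg)*e12
Rotation angle theta = 2 * 55 = 110 degrees
v' = R*v*~R rotates v by theta.
cos(110deg) = -0.3420, sin(110deg) = 0.9397
v'_1 = 3*cos(110deg) - (-2)*sin(110deg)
= 3*(-0.3420) - (-2)*0.9397
= 0.85
v'_2 = 3*sin(110deg) + (-2)*cos(110deg)
= 3*0.9397 + (-2)*(-0.3420)
= 3.50
v' = 0.85*e1 + 3.50*e2


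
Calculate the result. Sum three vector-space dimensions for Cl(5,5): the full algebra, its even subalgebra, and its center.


n = 5 + 5 = 10
Total dim = 2^10 = 1024
Even subalgebra dim = 2^9 = 512
n is even, so center dim = 1
Sum = 1024 + 512 + 1 = 1537


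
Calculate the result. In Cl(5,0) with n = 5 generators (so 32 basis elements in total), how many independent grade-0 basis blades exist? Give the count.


Number of grade-k basis blades in Cl(p,q) with n = p + q is C(n, k).
n = 5 + 0 = 5
C(5, 0) = 5! / (0! * 5!)
= 120 / (1 * 120)
= 1


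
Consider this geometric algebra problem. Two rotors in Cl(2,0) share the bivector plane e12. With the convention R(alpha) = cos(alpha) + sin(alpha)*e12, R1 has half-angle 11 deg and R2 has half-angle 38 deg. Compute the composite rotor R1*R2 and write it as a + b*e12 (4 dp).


Same-plane rotors commute and their half-angles add:
R1*R2 = cos(a1 + a2) + sin(a1 + a2)*e12.
a1 + a2 = 11 + 38 = 49 deg
cos(49 deg) = 0.6561
sin(49 deg) = 0.7547
R1*R2 = 0.6561 + 0.7547*e12


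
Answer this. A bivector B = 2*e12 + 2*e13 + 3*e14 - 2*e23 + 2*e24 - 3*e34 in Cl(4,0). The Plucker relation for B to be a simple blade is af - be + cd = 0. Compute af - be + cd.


Plucker relation: af - be + cd
a*f = 2*(-3) = -6
b*e = 2*2 = 4
c*d = 3*(-2) = -6
af - be + cd = -6 - 4 + (-6)
= -16


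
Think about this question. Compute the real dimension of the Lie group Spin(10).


Spin(n) double-covers SO(n); both have Lie algebra so(n) of dimension n(n-1)/2.
n = 10
n(n-1) = 10 * 9 = 90
dim Spin(10) = 90/2 = 45


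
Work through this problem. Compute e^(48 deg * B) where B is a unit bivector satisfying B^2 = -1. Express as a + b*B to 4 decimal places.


For a unit bivector B with B^2 = -1, the exponential series gives
e^(theta*B) = cos(theta) + sin(theta)*B (the GA analogue of Euler's formula).
theta = 48 degrees = 0.837758 rad
cos(48 deg) = 0.6691
sin(48 deg) = 0.7431
exp(theta*B) = 0.6691 + 0.7431*B


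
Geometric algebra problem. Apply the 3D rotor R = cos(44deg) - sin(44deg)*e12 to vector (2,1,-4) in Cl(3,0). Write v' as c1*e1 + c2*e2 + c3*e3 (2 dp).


Rotor R = cos(44deg) - sin(44deg)*e12
Rotation angle theta = 2 * 44 = 88 degrees in the e12 plane (e1 -> e2).
The component perpendicular to the plane (e3) is invariant: v'_3 = v3 = -4.00
cos(88deg) = 0.0349, sin(88deg) = 0.9994
v'_1 = v1*cos(theta) - v2*sin(theta) = 2*0.0349 - 1*0.9994 = -0.93
v'_2 = v1*sin(theta) + v2*cos(theta) = 2*0.9994 + 1*0.0349 = 2.03
v' = -0.93*e1 + 2.03*e2 - 4.00*e3


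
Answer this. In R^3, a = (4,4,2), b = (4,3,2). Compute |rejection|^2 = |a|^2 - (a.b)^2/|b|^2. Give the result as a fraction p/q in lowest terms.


|a|^2 = 4^2 + 4^2 + 2^2 = 36
|b|^2 = 4^2 + 3^2 + 2^2 = 29
a . b = 4*4 + 4*3 + 2*2 = 32
(a.b)^2 = 32^2 = 1024
|rej|^2 = 36 - 1024/29
= (1044 - 1024)/29
= 20/29
In lowest terms: 20/29


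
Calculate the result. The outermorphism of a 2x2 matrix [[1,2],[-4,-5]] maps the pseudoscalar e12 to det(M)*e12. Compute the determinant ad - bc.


The outermorphism of a linear map f sends e1^e2 to f(e1)^f(e2).
f(e1) = 1*e1 - 4*e2
f(e2) = 2*e1 - 5*e2
f(e1) ^ f(e2) = (1*e1 - 4*e2) ^ (2*e1 - 5*e2)
= 1*(-5)*e12 + (-4)*2*e21
= (-5 - (-8))*e12
= 3*e12
Coefficient = 3


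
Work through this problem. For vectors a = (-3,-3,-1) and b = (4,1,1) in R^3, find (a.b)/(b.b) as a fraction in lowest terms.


Projection coefficient = (a . b) / (b . b)
a . b = (-3)*4 + (-3)*1 + (-1)*1
= -12 + (-3) + (-1) = -16
b . b = 4^2 + 1^2 + 1^2
= 16 + 1 + 1 = 18
Coefficient = -16/18
In lowest terms: -8/9


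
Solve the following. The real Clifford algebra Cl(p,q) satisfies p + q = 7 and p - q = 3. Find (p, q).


We need p + q = 7 and p - q = 3.
Adding: 2p = 7 + 3 = 10, so p = 5.
Then q = 7 - 5 = 2.
(p, q) = (5, 2)


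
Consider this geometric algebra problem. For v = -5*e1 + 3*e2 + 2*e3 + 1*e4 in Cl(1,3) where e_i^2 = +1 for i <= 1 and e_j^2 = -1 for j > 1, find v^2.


v^2 = sum of c_i^2 * e_i^2
Positive signature terms (e_i^2 = +1): (-5)^2 = 25
Negative signature terms (e_j^2 = -1): 3^2 + 2^2 + 1^2 = 14
v^2 = 25 - 14 = 11


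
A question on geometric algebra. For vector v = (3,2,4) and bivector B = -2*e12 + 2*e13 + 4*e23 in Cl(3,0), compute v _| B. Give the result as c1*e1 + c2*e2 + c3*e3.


Left contraction v _| B = <vB>_1 (grade-1 part of the geometric product vB).
Using e1_|e12 = e2, e2_|e12 = -e1, e1_|e13 = e3, e3_|e13 = -e1, e2_|e23 = e3, e3_|e23 = -e2:
e1 coeff: -v2*b12 - v3*b13 = -(2)*(-2) - (4)*(2) = -4
e2 coeff: v1*b12 - v3*b23 = (3)*(-2) - (4)*(4) = -22
e3 coeff: v1*b13 + v2*b23 = (3)*(2) + (2)*(4) = 14
v _| B = -4*e1 - 22*e2 + 14*e3


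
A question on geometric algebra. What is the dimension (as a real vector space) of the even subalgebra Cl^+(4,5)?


Even subalgebra dimension = 2^(n-1)
n = 4 + 5 = 9
2^(9 - 1) = 2^8 = 256
Verification: sum of C(9,k) for even k = 1 + 36 + 126 + 84 + 9 = 256
Result = 256


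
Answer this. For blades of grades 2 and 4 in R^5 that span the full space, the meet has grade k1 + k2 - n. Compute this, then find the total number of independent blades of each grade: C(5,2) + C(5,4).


Meet grade = grade(A) + grade(B) - n
= 2 + 4 - 5 = 1
C(5,2) = 10
C(5,4) = 5
dim_A + dim_B = 10 + 5 = 15


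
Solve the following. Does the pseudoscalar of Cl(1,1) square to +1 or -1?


The pseudoscalar I = e1...e_n (product of all n generators) of Cl(p,q) satisfies I^2 = (-1)^(q + n(n-1)/2).
p = 1, q = 1, n = p + q = 2
n(n-1)/2 = 2 * 1 / 2 = 1
Exponent = q + n(n-1)/2 = 1 + 1 = 2
I^2 = (-1)^2 = +1


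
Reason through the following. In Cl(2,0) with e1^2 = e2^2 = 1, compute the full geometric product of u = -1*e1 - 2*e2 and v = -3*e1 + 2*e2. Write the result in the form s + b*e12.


Expand: (-1*e1 - 2*e2)(-3*e1 + 2*e2)
= (-1)*(-3)*e1e1 + (-1)*2*e1e2 + (-2)*(-3)*e2e1 + (-2)*2*e2e2
Using e1^2 = e2^2 = 1, e2e1 = -e1e2:
Scalar part s = (-1)*(-3) + (-2)*2 = 3 + (-4) = -1
Bivector part b = (-1)*2 - (-2)*(-3) = -2 - 6 = -8
uv = -1 - 8*e12


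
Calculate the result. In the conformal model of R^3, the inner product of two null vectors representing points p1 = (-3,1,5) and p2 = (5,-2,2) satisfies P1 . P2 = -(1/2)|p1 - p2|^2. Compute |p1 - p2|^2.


p1 - p2 = (-8, 3, 3)
|p1 - p2|^2 = (-8)^2 + 3^2 + 3^2
= 64 + 9 + 9
= 82


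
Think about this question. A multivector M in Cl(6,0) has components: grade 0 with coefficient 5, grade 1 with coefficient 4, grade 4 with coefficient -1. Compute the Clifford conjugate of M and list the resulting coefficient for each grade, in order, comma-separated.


Clifford conjugate sign for grade k: (-1)^(k(k+1)/2)
Grade 0: (-1)^(0*1/2) = (-1)^0 = 1, coeff 5 -> 5
Grade 1: (-1)^(1*2/2) = (-1)^1 = -1, coeff 4 -> -4
Grade 4: (-1)^(4*5/2) = (-1)^10 = 1, coeff -1 -> -1
Conjugated coefficients: 5, -4, -1


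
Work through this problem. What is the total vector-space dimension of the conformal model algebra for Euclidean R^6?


The conformal model of R^6 uses Cl(7,1): the 6 Euclidean generators plus two extra orthogonal generators e+ (e+^2 = +1) and e- (e-^2 = -1), from which the null vectors e0, einf are built.
Number of generators m = 6 + 2 = 8.
dim Cl(p,q) = 2^m = 2^8 = 256


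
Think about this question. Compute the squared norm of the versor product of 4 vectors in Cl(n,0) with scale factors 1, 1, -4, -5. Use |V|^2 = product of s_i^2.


Each vector v_i has |v_i|^2 = s_i^2
Squared scales: 1^2 = 1, 1^2 = 1, (-4)^2 = 16, (-5)^2 = 25
|V|^2 = 1 * 1 * 16 * 25
= 400


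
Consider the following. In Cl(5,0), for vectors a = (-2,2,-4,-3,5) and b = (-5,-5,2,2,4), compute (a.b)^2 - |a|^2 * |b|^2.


a . b = (-2)*(-5) + 2*(-5) + (-4)*2 + (-3)*2 + 5*4
= 10 + (-10) + (-8) + (-6) + 20 = 6
|a|^2 = (-2)^2 + 2^2 + (-4)^2 + (-3)^2 + 5^2 = 58
|b|^2 = (-5)^2 + (-5)^2 + 2^2 + 2^2 + 4^2 = 74
(a.b)^2 = 6^2 = 36
|a|^2 * |b|^2 = 58 * 74 = 4292
Result = 36 - 4292 = -4256


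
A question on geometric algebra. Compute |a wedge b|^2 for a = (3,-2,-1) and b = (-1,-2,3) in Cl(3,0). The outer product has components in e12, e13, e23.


a wedge b = (a1*b2 - a2*b1)*e12 + (a1*b3 - a3*b1)*e13 + (a2*b3 - a3*b2)*e23
e12 coeff: 3*(-2) - (-2)*(-1) = -6 - 2 = -8
e13 coeff: 3*3 - (-1)*(-1) = 9 - 1 = 8
e23 coeff: (-2)*3 - (-1)*(-2) = -6 - 2 = -8
|a wedge b|^2 = (-8)^2 + 8^2 + (-8)^2
= 64 + 64 + 64
= 192


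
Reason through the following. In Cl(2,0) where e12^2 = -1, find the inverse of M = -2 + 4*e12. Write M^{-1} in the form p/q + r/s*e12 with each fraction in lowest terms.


M = -2 + 4*e12, where e12^2 = -1.
Since M commutes with its reverse ~M = a - b*e12, M * ~M = a^2 - b^2*e12^2 = a^2 + b^2.
So M^{-1} = ~M / (a^2 + b^2) = (a - b*e12)/(a^2 + b^2).
a^2 + b^2 = 4 + 16 = 20
Scalar part = -2/20 = -1/10
Bivector coeff = -4/20 = -1/5
M^{-1} = -1/10 - 1/5*e12


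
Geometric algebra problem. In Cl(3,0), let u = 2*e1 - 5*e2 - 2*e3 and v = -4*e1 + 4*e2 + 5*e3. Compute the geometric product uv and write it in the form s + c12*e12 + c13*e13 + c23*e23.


In Cl(3,0): e_i^2 = 1, e_ie_j = -e_je_i for i != j.
Scalar part = u . v = 2*(-4) + (-5)*4 + (-2)*5
= -8 + (-20) + (-10) = -38
e12 coeff = 2*4 - (-5)*(-4) = 8 - 20 = -12
e13 coeff = 2*5 - (-2)*(-4) = 10 - 8 = 2
e23 coeff = (-5)*5 - (-2)*4 = -25 - (-8) = -17
uv = -38 - 12*e12 + 2*e13 - 17*e23


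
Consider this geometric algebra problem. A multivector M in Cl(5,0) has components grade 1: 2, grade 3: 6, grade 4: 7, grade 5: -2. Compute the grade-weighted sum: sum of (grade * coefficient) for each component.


Grade-weighted sum = sum of grade_k * coefficient_k
1*2 = 2
3*6 = 18
4*7 = 28
5*(-2) = -10
Total = 2 + 18 + 28 + (-10) = 38


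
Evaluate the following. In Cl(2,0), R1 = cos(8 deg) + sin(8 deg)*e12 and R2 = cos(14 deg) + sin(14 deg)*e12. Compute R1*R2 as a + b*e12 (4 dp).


Same-plane rotors commute and their half-angles add:
R1*R2 = cos(a1 + a2) + sin(a1 + a2)*e12.
a1 + a2 = 8 + 14 = 22 deg
cos(22 deg) = 0.9272
sin(22 deg) = 0.3746
R1*R2 = 0.9272 + 0.3746*e12


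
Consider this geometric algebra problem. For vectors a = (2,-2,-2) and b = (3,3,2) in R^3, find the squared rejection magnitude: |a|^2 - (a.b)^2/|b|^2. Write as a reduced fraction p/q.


|a|^2 = 2^2 + (-2)^2 + (-2)^2 = 12
|b|^2 = 3^2 + 3^2 + 2^2 = 22
a . b = 2*3 + (-2)*3 + (-2)*2 = -4
(a.b)^2 = (-4)^2 = 16
|rej|^2 = 12 - 16/22
= (264 - 16)/22
= 248/22
In lowest terms: 124/11


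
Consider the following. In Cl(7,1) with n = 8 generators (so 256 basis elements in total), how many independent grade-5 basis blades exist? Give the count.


Number of grade-k basis blades in Cl(p,q) with n = p + q is C(n, k).
n = 7 + 1 = 8
C(8, 5) = 8! / (5! * 3!)
= 40320 / (120 * 6)
= 56


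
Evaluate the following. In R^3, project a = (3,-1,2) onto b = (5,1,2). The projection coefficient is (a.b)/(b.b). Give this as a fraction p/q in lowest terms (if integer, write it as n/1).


Projection coefficient = (a . b) / (b . b)
a . b = 3*5 + (-1)*1 + 2*2
= 15 + (-1) + 4 = 18
b . b = 5^2 + 1^2 + 2^2
= 25 + 1 + 4 = 30
Coefficient = 18/30
In lowest terms: 3/5


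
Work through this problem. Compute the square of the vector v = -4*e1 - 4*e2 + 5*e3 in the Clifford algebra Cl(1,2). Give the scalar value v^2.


v^2 = sum of c_i^2 * e_i^2
Positive signature terms (e_i^2 = +1): (-4)^2 = 16
Negative signature terms (e_j^2 = -1): (-4)^2 + 5^2 = 41
v^2 = 16 - 41 = -25


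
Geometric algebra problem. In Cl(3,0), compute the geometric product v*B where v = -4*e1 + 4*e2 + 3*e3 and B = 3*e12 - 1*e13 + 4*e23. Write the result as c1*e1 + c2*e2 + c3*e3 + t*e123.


vB has grade-1 (vector) and grade-3 (trivector) parts: vB = (v _| B) + (v ^ B).
Vector part <vB>_1:
  e1: -v2*b12 - v3*b13 = -(4)*(3) - (3)*(-1) = -9
  e2: v1*b12 - v3*b23 = (-4)*(3) - (3)*(4) = -24
  e3: v1*b13 + v2*b23 = (-4)*(-1) + (4)*(4) = 20
Trivector part <vB>_3:
  e123: v1*b23 - v2*b13 + v3*b12 = (-4)*(4) - (4)*(-1) + (3)*(3) = -3
vB = -9*e1 - 24*e2 + 20*e3 - 3*e123


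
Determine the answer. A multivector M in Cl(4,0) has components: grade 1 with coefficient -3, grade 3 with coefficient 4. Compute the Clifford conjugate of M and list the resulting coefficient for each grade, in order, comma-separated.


Clifford conjugate sign for grade k: (-1)^(k(k+1)/2)
Grade 1: (-1)^(1*2/2) = (-1)^1 = -1, coeff -3 -> 3
Grade 3: (-1)^(3*4/2) = (-1)^6 = 1, coeff 4 -> 4
Conjugated coefficients: 3, 4


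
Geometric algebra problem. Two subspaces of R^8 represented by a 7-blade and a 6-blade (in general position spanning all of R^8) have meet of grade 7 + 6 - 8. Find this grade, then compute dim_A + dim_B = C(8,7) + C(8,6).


Meet grade = grade(A) + grade(B) - n
= 7 + 6 - 8 = 5
C(8,7) = 8
C(8,6) = 28
dim_A + dim_B = 8 + 28 = 36


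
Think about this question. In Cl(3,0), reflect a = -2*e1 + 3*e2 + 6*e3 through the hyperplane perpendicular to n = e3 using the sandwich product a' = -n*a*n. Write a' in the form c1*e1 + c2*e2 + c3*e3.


Reflection formula: a' = -n*a*n, with n = e3 (unit vector, n^2 = 1).
For reflection through hyperplane perp to e3:
The component along e3 flips sign, others stay.
a = (-2, 3, 6)
a' = (-2, 3, -6)
a' = -2*e1 + 3*e2 - 6*e3


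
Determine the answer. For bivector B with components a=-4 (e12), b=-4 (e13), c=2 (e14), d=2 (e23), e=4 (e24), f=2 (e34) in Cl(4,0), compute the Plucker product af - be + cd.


Plucker relation: af - be + cd
a*f = (-4)*2 = -8
b*e = (-4)*4 = -16
c*d = 2*2 = 4
af - be + cd = -8 - (-16) + 4
= 12


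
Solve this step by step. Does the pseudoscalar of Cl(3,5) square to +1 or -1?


The pseudoscalar I = e1...e_n (product of all n generators) of Cl(p,q) satisfies I^2 = (-1)^(q + n(n-1)/2).
p = 3, q = 5, n = p + q = 8
n(n-1)/2 = 8 * 7 / 2 = 28
Exponent = q + n(n-1)/2 = 5 + 28 = 33
I^2 = (-1)^33 = -1


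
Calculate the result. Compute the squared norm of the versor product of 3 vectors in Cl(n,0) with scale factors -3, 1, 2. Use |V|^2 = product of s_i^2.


Each vector v_i has |v_i|^2 = s_i^2
Squared scales: (-3)^2 = 9, 1^2 = 1, 2^2 = 4
|V|^2 = 9 * 1 * 4
= 36


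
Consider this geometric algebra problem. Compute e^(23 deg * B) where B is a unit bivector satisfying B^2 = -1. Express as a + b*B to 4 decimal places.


For a unit bivector B with B^2 = -1, the exponential series gives
e^(theta*B) = cos(theta) + sin(theta)*B (the GA analogue of Euler's formula).
theta = 23 degrees = 0.401426 rad
cos(23 deg) = 0.9205
sin(23 deg) = 0.3907
exp(theta*B) = 0.9205 + 0.3907*B


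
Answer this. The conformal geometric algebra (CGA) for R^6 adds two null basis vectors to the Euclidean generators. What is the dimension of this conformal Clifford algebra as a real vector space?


The conformal model of R^6 uses Cl(7,1): the 6 Euclidean generators plus two extra orthogonal generators e+ (e+^2 = +1) and e- (e-^2 = -1), from which the null vectors e0, einf are built.
Number of generators m = 6 + 2 = 8.
dim Cl(p,q) = 2^m = 2^8 = 256


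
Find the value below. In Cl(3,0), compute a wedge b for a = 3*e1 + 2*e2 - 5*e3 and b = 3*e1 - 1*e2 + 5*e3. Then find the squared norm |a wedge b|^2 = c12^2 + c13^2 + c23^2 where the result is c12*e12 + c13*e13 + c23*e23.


a wedge b = (a1*b2 - a2*b1)*e12 + (a1*b3 - a3*b1)*e13 + (a2*b3 - a3*b2)*e23
e12 coeff: 3*(-1) - 2*3 = -3 - 6 = -9
e13 coeff: 3*5 - (-5)*3 = 15 - (-15) = 30
e23 coeff: 2*5 - (-5)*(-1) = 10 - 5 = 5
|a wedge b|^2 = (-9)^2 + 30^2 + 5^2
= 81 + 900 + 25
= 1006


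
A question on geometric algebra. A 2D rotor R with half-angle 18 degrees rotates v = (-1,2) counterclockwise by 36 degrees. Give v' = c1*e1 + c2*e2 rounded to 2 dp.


Rotor R = cos(18deg) - sin(18deg)*e12
Rotation angle theta = 2 * 18 = 36 degrees
v' = R*v*~R rotates v by theta.
cos(36deg) = 0.8090, sin(36deg) = 0.5878
v'_1 = -1*cos(36deg) - 2*sin(36deg)
= -1*0.8090 - 2*0.5878
= -1.98
v'_2 = -1*sin(36deg) + 2*cos(36deg)
= -1*0.5878 + 2*0.8090
= 1.03
v' = -1.98*e1 + 1.03*e2


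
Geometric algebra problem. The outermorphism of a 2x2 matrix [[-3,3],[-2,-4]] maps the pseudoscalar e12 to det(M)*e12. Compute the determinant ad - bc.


The outermorphism of a linear map f sends e1^e2 to f(e1)^f(e2).
f(e1) = -3*e1 - 2*e2
f(e2) = 3*e1 - 4*e2
f(e1) ^ f(e2) = (-3*e1 - 2*e2) ^ (3*e1 - 4*e2)
= (-3)*(-4)*e12 + (-2)*3*e21
= (12 - (-6))*e12
= 18*e12
Coefficient = 18


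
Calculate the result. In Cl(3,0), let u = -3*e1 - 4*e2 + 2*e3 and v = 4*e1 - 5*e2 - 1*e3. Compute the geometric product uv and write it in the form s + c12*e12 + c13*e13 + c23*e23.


In Cl(3,0): e_i^2 = 1, e_ie_j = -e_je_i for i != j.
Scalar part = u . v = (-3)*4 + (-4)*(-5) + 2*(-1)
= -12 + 20 + (-2) = 6
e12 coeff = (-3)*(-5) - (-4)*4 = 15 - (-16) = 31
e13 coeff = (-3)*(-1) - 2*4 = 3 - 8 = -5
e23 coeff = (-4)*(-1) - 2*(-5) = 4 - (-10) = 14
uv = 6 + 31*e12 - 5*e13 + 14*e23


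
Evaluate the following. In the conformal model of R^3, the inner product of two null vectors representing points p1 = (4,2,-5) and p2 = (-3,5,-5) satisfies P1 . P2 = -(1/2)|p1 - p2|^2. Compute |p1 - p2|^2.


p1 - p2 = (7, -3, 0)
|p1 - p2|^2 = 7^2 + (-3)^2 + 0^2
= 49 + 9 + 0
= 58


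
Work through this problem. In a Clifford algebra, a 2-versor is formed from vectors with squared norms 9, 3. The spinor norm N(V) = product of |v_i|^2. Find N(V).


Spinor norm N(V) = |v1|^2 * |v2|^2 * ... * |v2|^2
= 9 * 3
Running product: 9, 27
N(V) = 27


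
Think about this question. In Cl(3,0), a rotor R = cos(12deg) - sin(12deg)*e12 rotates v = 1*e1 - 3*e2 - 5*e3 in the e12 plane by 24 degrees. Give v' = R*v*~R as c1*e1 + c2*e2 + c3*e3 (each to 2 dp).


Rotor R = cos(12deg) - sin(12deg)*e12
Rotation angle theta = 2 * 12 = 24 degrees in the e12 plane (e1 -> e2).
The component perpendicular to the plane (e3) is invariant: v'_3 = v3 = -5.00
cos(24deg) = 0.9135, sin(24deg) = 0.4067
v'_1 = v1*cos(theta) - v2*sin(theta) = 1*0.9135 - (-3)*0.4067 = 2.13
v'_2 = v1*sin(theta) + v2*cos(theta) = 1*0.4067 + (-3)*0.9135 = -2.33
v' = 2.13*e1 - 2.33*e2 - 5.00*e3


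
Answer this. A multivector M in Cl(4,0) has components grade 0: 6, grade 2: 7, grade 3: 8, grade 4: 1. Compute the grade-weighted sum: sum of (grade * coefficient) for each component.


Grade-weighted sum = sum of grade_k * coefficient_k
0*6 = 0
2*7 = 14
3*8 = 24
4*1 = 4
Total = 0 + 14 + 24 + 4 = 42


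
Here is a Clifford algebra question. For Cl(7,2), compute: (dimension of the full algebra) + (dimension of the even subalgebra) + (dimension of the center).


n = 7 + 2 = 9
Total dim = 2^9 = 512
Even subalgebra dim = 2^8 = 256
n is odd, so center dim = 2
Sum = 512 + 256 + 2 = 770


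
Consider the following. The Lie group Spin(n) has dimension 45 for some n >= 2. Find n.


dim Spin(n) = dim so(n) = n(n-1)/2.
Solve n(n-1)/2 = 45, i.e. n^2 - n - 90 = 0.
Discriminant = 1 + 8*45 = 361
n = (1 + sqrt(361))/2 = (1 + 19)/2 = 10


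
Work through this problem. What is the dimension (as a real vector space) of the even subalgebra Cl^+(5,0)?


Even subalgebra dimension = 2^(n-1)
n = 5 + 0 = 5
2^(5 - 1) = 2^4 = 16
Verification: sum of C(5,k) for even k = 1 + 10 + 5 = 16
Result = 16


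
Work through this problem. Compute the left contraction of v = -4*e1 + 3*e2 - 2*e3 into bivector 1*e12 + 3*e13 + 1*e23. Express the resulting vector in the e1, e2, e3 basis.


Left contraction v _| B = <vB>_1 (grade-1 part of the geometric product vB).
Using e1_|e12 = e2, e2_|e12 = -e1, e1_|e13 = e3, e3_|e13 = -e1, e2_|e23 = e3, e3_|e23 = -e2:
e1 coeff: -v2*b12 - v3*b13 = -(3)*(1) - (-2)*(3) = 3
e2 coeff: v1*b12 - v3*b23 = (-4)*(1) - (-2)*(1) = -2
e3 coeff: v1*b13 + v2*b23 = (-4)*(3) + (3)*(1) = -9
v _| B = 3*e1 - 2*e2 - 9*e3


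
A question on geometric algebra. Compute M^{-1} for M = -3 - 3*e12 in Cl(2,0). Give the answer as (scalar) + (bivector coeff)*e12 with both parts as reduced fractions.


M = -3 - 3*e12, where e12^2 = -1.
Since M commutes with its reverse ~M = a - b*e12, M * ~M = a^2 - b^2*e12^2 = a^2 + b^2.
So M^{-1} = ~M / (a^2 + b^2) = (a - b*e12)/(a^2 + b^2).
a^2 + b^2 = 9 + 9 = 18
Scalar part = -3/18 = -1/6
Bivector coeff = 3/18 = 1/6
M^{-1} = -1/6 + 1/6*e12


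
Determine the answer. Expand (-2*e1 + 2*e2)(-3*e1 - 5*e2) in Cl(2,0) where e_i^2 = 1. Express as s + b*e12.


Expand: (-2*e1 + 2*e2)(-3*e1 - 5*e2)
= (-2)*(-3)*e1e1 + (-2)*(-5)*e1e2 + 2*(-3)*e2e1 + 2*(-5)*e2e2
Using e1^2 = e2^2 = 1, e2e1 = -e1e2:
Scalar part s = (-2)*(-3) + 2*(-5) = 6 + (-10) = -4
Bivector part b = (-2)*(-5) - 2*(-3) = 10 - (-6) = 16
uv = -4 + 16*e12


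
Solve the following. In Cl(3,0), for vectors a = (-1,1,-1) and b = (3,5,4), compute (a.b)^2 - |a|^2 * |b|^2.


a . b = (-1)*3 + 1*5 + (-1)*4
= -3 + 5 + (-4) = -2
|a|^2 = (-1)^2 + 1^2 + (-1)^2 = 3
|b|^2 = 3^2 + 5^2 + 4^2 = 50
(a.b)^2 = (-2)^2 = 4
|a|^2 * |b|^2 = 3 * 50 = 150
Result = 4 - 150 = -146


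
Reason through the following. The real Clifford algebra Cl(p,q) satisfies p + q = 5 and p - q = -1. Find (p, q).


We need p + q = 5 and p - q = -1.
Adding: 2p = 5 + (-1) = 4, so p = 2.
Then q = 5 - 2 = 3.
(p, q) = (2, 3)


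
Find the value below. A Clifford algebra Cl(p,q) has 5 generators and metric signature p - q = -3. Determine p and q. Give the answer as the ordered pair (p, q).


We need p + q = 5 and p - q = -3.
Adding: 2p = 5 + (-3) = 2, so p = 1.
Then q = 5 - 1 = 4.
(p, q) = (1, 4)


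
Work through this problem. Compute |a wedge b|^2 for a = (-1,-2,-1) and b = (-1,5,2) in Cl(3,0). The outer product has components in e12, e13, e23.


a wedge b = (a1*b2 - a2*b1)*e12 + (a1*b3 - a3*b1)*e13 + (a2*b3 - a3*b2)*e23
e12 coeff: (-1)*5 - (-2)*(-1) = -5 - 2 = -7
e13 coeff: (-1)*2 - (-1)*(-1) = -2 - 1 = -3
e23 coeff: (-2)*2 - (-1)*5 = -4 - (-5) = 1
|a wedge b|^2 = (-7)^2 + (-3)^2 + 1^2
= 49 + 9 + 1
= 59


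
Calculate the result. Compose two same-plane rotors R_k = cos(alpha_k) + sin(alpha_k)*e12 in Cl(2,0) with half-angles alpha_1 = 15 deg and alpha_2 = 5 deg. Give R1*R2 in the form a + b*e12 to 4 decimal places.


Same-plane rotors commute and their half-angles add:
R1*R2 = cos(a1 + a2) + sin(a1 + a2)*e12.
a1 + a2 = 15 + 5 = 20 deg
cos(20 deg) = 0.9397
sin(20 deg) = 0.3420
R1*R2 = 0.9397 + 0.3420*e12


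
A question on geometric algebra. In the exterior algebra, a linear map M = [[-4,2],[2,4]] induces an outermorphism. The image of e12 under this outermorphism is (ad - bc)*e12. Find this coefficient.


The outermorphism of a linear map f sends e1^e2 to f(e1)^f(e2).
f(e1) = -4*e1 + 2*e2
f(e2) = 2*e1 + 4*e2
f(e1) ^ f(e2) = (-4*e1 + 2*e2) ^ (2*e1 + 4*e2)
= (-4)*4*e12 + 2*2*e21
= (-16 - 4)*e12
= -20*e12
Coefficient = -20


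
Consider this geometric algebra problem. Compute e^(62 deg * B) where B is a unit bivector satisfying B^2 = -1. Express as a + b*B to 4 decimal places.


For a unit bivector B with B^2 = -1, the exponential series gives
e^(theta*B) = cos(theta) + sin(theta)*B (the GA analogue of Euler's formula).
theta = 62 degrees = 1.082104 rad
cos(62 deg) = 0.4695
sin(62 deg) = 0.8829
exp(theta*B) = 0.4695 + 0.8829*B


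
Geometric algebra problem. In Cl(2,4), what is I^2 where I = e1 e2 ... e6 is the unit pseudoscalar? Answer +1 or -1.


The pseudoscalar I = e1...e_n (product of all n generators) of Cl(p,q) satisfies I^2 = (-1)^(q + n(n-1)/2).
p = 2, q = 4, n = p + q = 6
n(n-1)/2 = 6 * 5 / 2 = 15
Exponent = q + n(n-1)/2 = 4 + 15 = 19
I^2 = (-1)^19 = -1


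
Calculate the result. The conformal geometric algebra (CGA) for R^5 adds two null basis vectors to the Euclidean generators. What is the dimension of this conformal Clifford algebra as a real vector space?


The conformal model of R^5 uses Cl(6,1): the 5 Euclidean generators plus two extra orthogonal generators e+ (e+^2 = +1) and e- (e-^2 = -1), from which the null vectors e0, einf are built.
Number of generators m = 5 + 2 = 7.
dim Cl(p,q) = 2^m = 2^7 = 128


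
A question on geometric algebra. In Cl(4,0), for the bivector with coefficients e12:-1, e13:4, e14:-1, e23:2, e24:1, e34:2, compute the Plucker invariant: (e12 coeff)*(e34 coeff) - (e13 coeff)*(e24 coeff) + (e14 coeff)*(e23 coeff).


Plucker relation: af - be + cd
a*f = (-1)*2 = -2
b*e = 4*1 = 4
c*d = (-1)*2 = -2
af - be + cd = -2 - 4 + (-2)
= -8
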